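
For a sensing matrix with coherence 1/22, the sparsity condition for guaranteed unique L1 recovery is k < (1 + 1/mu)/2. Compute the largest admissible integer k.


1/mu = 22.
1 + 1/mu = 23.
(1 + 1/mu)/2 = 11.5 is not an integer, so k_max = floor(11.5) = 11.

11


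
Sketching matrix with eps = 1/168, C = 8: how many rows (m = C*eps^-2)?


1/eps = 168.
(1/eps)^2 = 28224.
m = 8*28224 = 225792.

225792


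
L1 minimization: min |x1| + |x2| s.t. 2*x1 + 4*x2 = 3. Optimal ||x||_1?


Axis intercepts:
  x1 = 3/2, x2 = 0: L1 = 3/2
  x1 = 0, x2 = 3/4: L1 = 3/4
x* = (0, 3/4)
||x*||_1 = 3/4.

3/4


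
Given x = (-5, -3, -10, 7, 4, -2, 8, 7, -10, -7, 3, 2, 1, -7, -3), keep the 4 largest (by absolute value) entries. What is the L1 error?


Sorted |x_i| descending: [10, 10, 8, 7, 7, 7, 7, 5, 4, 3, 3, 3, 2, 2, 1]
Keep top 4: [10, 10, 8, 7]
Tail entries: [7, 7, 7, 5, 4, 3, 3, 3, 2, 2, 1]
L1 error = sum of tail = 44.

44


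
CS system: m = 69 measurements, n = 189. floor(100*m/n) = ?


100*m/n = 100*69/189 ≈ 36.5079.
floor = 36.

36


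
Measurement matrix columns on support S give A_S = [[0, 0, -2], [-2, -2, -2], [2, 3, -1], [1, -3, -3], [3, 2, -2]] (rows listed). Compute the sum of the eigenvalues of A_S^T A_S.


Sum of eigenvalues of A_S^T A_S = trace(A_S^T A_S) = sum of squared column norms of A_S.
A_S^T A_S diagonal: [18, 26, 22].
trace = 18 + 26 + 22 = 66.

66


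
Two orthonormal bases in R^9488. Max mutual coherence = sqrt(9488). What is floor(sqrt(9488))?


97^2 = 9409 <= 9488 < 9604 = 98^2, so 97 <= sqrt(9488) < 98.
floor(sqrt(9488)) = 97.

97


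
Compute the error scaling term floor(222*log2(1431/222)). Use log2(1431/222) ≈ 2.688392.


log2(n/k) = log2(1431/222) ≈ 2.688392.
k*log2(n/k) ≈ 222*2.688392 = 596.823024.
floor(596.823024) = 596.

596


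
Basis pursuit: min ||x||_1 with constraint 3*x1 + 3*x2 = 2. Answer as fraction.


Axis intercepts:
  x1 = 2/3, x2 = 0: L1 = 2/3
  x1 = 0, x2 = 2/3: L1 = 2/3
x* = (2/3, 0)
||x*||_1 = 2/3.

2/3


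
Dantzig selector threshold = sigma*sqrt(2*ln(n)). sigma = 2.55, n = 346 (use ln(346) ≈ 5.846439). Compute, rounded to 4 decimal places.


ln(346) ≈ 5.846439.
2*ln(n) ≈ 11.692878.
sqrt(2*ln(n)) ≈ sqrt(11.692878) ≈ 3.419485.
threshold ≈ 2.55*3.419485 = 8.71968675 ≈ 8.7197.

8.7197


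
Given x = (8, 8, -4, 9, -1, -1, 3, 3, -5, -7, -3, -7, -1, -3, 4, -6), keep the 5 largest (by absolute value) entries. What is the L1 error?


Sorted |x_i| descending: [9, 8, 8, 7, 7, 6, 5, 4, 4, 3, 3, 3, 3, 1, 1, 1]
Keep top 5: [9, 8, 8, 7, 7]
Tail entries: [6, 5, 4, 4, 3, 3, 3, 3, 1, 1, 1]
L1 error = sum of tail = 34.

34


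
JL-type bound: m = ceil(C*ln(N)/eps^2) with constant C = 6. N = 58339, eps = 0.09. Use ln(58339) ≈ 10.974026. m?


ln(58339) ≈ 10.974026.
eps^2 = 0.09^2 = 0.0081.
C*ln(N)/eps^2 ≈ 6*10.974026/0.0081 ≈ 8128.9081.
m = ceil(8128.9081) = 8129.

8129


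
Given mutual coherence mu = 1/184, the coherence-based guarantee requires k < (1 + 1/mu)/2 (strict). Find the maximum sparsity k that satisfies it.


1/mu = 184.
1 + 1/mu = 185.
(1 + 1/mu)/2 = 92.5 is not an integer, so k_max = floor(92.5) = 92.

92


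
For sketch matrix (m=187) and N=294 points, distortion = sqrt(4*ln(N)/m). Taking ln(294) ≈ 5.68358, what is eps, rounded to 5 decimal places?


ln(294) ≈ 5.68358.
4*ln(N)/m ≈ 4*5.68358/187 ≈ 0.1215739.
eps = sqrt(0.1215739) ≈ 0.3486745 ≈ 0.34867.

0.34867


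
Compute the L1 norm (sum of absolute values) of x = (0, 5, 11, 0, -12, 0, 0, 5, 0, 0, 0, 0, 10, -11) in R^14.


Non-zero entries: [(1, 5), (2, 11), (4, -12), (7, 5), (12, 10), (13, -11)]
Absolute values: [5, 11, 12, 5, 10, 11]
||x||_1 = sum = 54.

54


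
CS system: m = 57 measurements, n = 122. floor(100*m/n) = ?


100*m/n = 100*57/122 ≈ 46.7213.
floor = 46.

46


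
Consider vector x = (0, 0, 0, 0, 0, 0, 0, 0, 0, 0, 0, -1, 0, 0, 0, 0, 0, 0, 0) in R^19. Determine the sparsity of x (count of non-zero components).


Non-zero positions: [11].
Sparsity = 1.

1


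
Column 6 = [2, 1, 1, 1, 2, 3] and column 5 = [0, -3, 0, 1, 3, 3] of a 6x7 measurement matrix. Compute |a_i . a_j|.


Inner product: 2*0 + 1*-3 + 1*0 + 1*1 + 2*3 + 3*3
Products: [0, -3, 0, 1, 6, 9]
Sum = 13.
|dot| = 13.

13


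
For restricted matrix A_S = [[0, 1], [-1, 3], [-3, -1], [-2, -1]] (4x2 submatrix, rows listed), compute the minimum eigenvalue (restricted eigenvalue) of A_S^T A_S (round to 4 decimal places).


A_S^T A_S = [[14, 2], [2, 12]].
trace = 26.
det = 164.
disc = trace^2 - 4*det = 676 - 4*164 = 20.
sqrt(20) ≈ 4.472136.
lam_min = (26 - sqrt(20))/2 ≈ (26 - 4.472136)/2 = 10.763932 ≈ 10.7639.

10.7639


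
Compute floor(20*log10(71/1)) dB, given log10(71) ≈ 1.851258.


||x||/||e|| = 71/1 = 71.
log10(71) ≈ 1.851258.
20*log10(||x||/||e||) ≈ 20*1.851258 = 37.02516.
floor(37.02516) = 37.

37


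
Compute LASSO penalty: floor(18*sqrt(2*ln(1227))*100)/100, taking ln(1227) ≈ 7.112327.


ln(1227) ≈ 7.112327.
2*ln(n) ≈ 14.224654.
sqrt(2*ln(n)) ≈ sqrt(14.224654) ≈ 3.771559.
lambda ≈ 18*3.771559 = 67.888062.
floor(lambda*100)/100 = 67.88.

67.88


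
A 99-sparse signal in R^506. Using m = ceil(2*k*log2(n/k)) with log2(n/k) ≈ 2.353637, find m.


log2(n/k) = log2(506/99) ≈ 2.353637.
2*k*log2(n/k) ≈ 2*99*2.353637 = 466.020126.
m = ceil(466.020126) = 467.

467


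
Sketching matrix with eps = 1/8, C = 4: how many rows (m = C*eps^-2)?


1/eps = 8.
(1/eps)^2 = 64.
m = 4*64 = 256.

256


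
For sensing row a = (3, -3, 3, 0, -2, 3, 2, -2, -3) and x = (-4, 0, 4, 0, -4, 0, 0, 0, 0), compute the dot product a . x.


Non-zero terms: ['3*-4', '3*4', '-2*-4']
Products: [-12, 12, 8]
y = sum = 8.

8


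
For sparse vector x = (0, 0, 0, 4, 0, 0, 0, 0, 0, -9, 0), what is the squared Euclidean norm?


Non-zero entries: [(3, 4), (9, -9)]
Squares: [16, 81]
||x||_2^2 = sum = 97.

97


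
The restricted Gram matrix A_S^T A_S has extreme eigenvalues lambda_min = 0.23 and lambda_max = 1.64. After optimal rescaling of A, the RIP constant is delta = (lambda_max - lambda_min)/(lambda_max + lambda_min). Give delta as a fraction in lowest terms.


lambda_max - lambda_min = 1.64 - 0.23 = 1.41.
lambda_max + lambda_min = 1.64 + 0.23 = 1.87.
delta = 1.41/1.87 = 141/187.

141/187


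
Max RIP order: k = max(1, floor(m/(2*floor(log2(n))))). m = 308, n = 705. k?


floor(log2(705)) = 9.
2*9 = 18.
m/(2*floor(log2(n))) = 308/18 ≈ 17.1111.
floor = 17.
k = max(1, 17) = 17.

17


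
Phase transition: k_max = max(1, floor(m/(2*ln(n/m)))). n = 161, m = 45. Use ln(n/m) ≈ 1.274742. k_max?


n/m = 161/45.
ln(n/m) ≈ 1.274742.
2*ln(n/m) ≈ 2.549484.
m/(2*ln(n/m)) ≈ 45/2.549484 ≈ 17.6506.
floor = 17.
k_max = max(1, 17) = 17.

17


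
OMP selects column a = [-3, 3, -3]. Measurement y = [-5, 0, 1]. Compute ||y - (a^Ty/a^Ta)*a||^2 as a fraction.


a^T a = 27.
a^T y = 12.
coeff = 12/27 = 4/9.
||r||^2 = 62/3.

62/3


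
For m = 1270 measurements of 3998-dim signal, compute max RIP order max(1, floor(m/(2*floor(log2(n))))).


floor(log2(3998)) = 11.
2*11 = 22.
m/(2*floor(log2(n))) = 1270/22 ≈ 57.7273.
floor = 57.
k = max(1, 57) = 57.

57


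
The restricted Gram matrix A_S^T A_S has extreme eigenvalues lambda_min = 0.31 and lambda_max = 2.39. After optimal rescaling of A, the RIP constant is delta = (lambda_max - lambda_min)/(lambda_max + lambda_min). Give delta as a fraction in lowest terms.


lambda_max - lambda_min = 2.39 - 0.31 = 2.08.
lambda_max + lambda_min = 2.39 + 0.31 = 2.70.
delta = 2.08/2.70 = 208/270 = 104/135.

104/135


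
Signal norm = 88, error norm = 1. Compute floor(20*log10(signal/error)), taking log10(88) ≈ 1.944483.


||x||/||e|| = 88/1 = 88.
log10(88) ≈ 1.944483.
20*log10(||x||/||e||) ≈ 20*1.944483 = 38.88966.
floor(38.88966) = 38.

38


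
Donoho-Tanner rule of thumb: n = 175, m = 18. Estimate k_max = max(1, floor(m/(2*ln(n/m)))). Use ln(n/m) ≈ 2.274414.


n/m = 175/18.
ln(n/m) ≈ 2.274414.
2*ln(n/m) ≈ 4.548828.
m/(2*ln(n/m)) ≈ 18/4.548828 ≈ 3.9571.
floor = 3.
k_max = max(1, 3) = 3.

3


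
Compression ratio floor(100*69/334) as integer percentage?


100*m/n = 100*69/334 ≈ 20.6587.
floor = 20.

20


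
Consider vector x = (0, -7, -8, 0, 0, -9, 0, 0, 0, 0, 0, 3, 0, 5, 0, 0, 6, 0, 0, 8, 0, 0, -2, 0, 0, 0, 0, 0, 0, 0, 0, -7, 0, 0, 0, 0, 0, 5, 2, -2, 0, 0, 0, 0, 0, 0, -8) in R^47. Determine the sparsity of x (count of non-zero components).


Non-zero positions: [1, 2, 5, 11, 13, 16, 19, 22, 31, 37, 38, 39, 46].
Sparsity = 13.

13


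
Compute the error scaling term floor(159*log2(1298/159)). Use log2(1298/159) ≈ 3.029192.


log2(n/k) = log2(1298/159) ≈ 3.029192.
k*log2(n/k) ≈ 159*3.029192 = 481.641528.
floor(481.641528) = 481.

481


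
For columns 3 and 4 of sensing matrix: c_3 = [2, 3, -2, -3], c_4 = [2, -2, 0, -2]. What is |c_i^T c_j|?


Inner product: 2*2 + 3*-2 + -2*0 + -3*-2
Products: [4, -6, 0, 6]
Sum = 4.
|dot| = 4.

4


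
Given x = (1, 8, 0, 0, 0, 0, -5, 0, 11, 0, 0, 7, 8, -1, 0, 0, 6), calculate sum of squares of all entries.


Non-zero entries: [(0, 1), (1, 8), (6, -5), (8, 11), (11, 7), (12, 8), (13, -1), (16, 6)]
Squares: [1, 64, 25, 121, 49, 64, 1, 36]
||x||_2^2 = sum = 361.

361


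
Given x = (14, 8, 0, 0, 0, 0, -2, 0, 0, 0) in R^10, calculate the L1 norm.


Non-zero entries: [(0, 14), (1, 8), (6, -2)]
Absolute values: [14, 8, 2]
||x||_1 = sum = 24.

24


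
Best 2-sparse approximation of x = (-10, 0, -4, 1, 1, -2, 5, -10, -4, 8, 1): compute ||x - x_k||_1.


Sorted |x_i| descending: [10, 10, 8, 5, 4, 4, 2, 1, 1, 1, 0]
Keep top 2: [10, 10]
Tail entries: [8, 5, 4, 4, 2, 1, 1, 1, 0]
L1 error = sum of tail = 26.

26


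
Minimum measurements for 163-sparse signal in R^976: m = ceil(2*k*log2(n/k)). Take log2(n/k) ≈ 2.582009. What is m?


log2(n/k) = log2(976/163) ≈ 2.582009.
2*k*log2(n/k) ≈ 2*163*2.582009 = 841.734934.
m = ceil(841.734934) = 842.

842


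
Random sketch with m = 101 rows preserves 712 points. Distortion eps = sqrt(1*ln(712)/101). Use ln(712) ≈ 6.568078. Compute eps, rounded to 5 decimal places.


ln(712) ≈ 6.568078.
1*ln(N)/m ≈ 1*6.568078/101 ≈ 0.06503048.
eps = sqrt(0.06503048) ≈ 0.2550107 ≈ 0.25501.

0.25501


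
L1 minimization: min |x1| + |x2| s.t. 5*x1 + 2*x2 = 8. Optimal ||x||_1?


Axis intercepts:
  x1 = 8/5, x2 = 0: L1 = 8/5
  x1 = 0, x2 = 4: L1 = 4
x* = (8/5, 0)
||x*||_1 = 8/5.

8/5


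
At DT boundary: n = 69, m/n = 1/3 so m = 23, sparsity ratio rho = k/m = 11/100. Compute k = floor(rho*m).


m = 1/3*69 = 23.
rho = 11/100.
rho*m = 11/100*23 = 2.53.
k = floor(2.53) = 2.

2


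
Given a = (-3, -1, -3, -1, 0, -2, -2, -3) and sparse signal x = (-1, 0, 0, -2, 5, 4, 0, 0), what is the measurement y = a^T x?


Non-zero terms: ['-3*-1', '-1*-2', '0*5', '-2*4']
Products: [3, 2, 0, -8]
y = sum = -3.

-3


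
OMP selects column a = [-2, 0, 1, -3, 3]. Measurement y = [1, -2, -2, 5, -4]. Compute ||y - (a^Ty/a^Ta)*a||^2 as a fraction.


a^T a = 23.
a^T y = -31.
coeff = -31/23 = -31/23.
||r||^2 = 189/23.

189/23


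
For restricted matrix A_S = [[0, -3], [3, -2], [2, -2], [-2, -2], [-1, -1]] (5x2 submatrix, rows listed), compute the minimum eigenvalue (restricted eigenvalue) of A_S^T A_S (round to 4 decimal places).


A_S^T A_S = [[18, -5], [-5, 22]].
trace = 40.
det = 371.
disc = trace^2 - 4*det = 1600 - 4*371 = 116.
sqrt(116) ≈ 10.770330.
lam_min = (40 - sqrt(116))/2 ≈ (40 - 10.770330)/2 = 14.614835 ≈ 14.6148.

14.6148


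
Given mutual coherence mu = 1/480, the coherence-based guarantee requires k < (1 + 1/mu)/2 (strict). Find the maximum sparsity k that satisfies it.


1/mu = 480.
1 + 1/mu = 481.
(1 + 1/mu)/2 = 240.5 is not an integer, so k_max = floor(240.5) = 240.

240


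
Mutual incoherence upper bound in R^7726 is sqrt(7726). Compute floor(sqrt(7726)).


87^2 = 7569 <= 7726 < 7744 = 88^2, so 87 <= sqrt(7726) < 88.
floor(sqrt(7726)) = 87.

87


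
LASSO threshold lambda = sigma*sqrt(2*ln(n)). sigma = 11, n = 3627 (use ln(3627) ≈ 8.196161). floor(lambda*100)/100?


ln(3627) ≈ 8.196161.
2*ln(n) ≈ 16.392322.
sqrt(2*ln(n)) ≈ sqrt(16.392322) ≈ 4.048743.
lambda ≈ 11*4.048743 = 44.536173.
floor(lambda*100)/100 = 44.53.

44.53


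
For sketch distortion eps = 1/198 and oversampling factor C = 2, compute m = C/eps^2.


1/eps = 198.
(1/eps)^2 = 39204.
m = 2*39204 = 78408.

78408


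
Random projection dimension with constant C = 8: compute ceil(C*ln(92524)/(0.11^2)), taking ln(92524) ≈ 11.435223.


ln(92524) ≈ 11.435223.
eps^2 = 0.11^2 = 0.0121.
C*ln(N)/eps^2 ≈ 8*11.435223/0.0121 ≈ 7560.478.
m = ceil(7560.478) = 7561.

7561


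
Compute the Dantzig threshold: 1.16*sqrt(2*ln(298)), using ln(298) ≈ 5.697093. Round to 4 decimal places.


ln(298) ≈ 5.697093.
2*ln(n) ≈ 11.394186.
sqrt(2*ln(n)) ≈ sqrt(11.394186) ≈ 3.375528.
threshold ≈ 1.16*3.375528 = 3.91561248 ≈ 3.9156.

3.9156


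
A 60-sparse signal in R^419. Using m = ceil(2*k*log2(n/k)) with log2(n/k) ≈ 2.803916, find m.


log2(n/k) = log2(419/60) ≈ 2.803916.
2*k*log2(n/k) ≈ 2*60*2.803916 = 336.46992.
m = ceil(336.46992) = 337.

337


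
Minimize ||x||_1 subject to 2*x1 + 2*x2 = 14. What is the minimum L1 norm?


Axis intercepts:
  x1 = 7, x2 = 0: L1 = 7
  x1 = 0, x2 = 7: L1 = 7
x* = (7, 0)
||x*||_1 = 7.

7


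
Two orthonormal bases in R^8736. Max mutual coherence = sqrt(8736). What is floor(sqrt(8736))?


93^2 = 8649 <= 8736 < 8836 = 94^2, so 93 <= sqrt(8736) < 94.
floor(sqrt(8736)) = 93.

93


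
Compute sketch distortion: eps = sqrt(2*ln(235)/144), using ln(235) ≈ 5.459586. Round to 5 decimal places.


ln(235) ≈ 5.459586.
2*ln(N)/m ≈ 2*5.459586/144 ≈ 0.07582758.
eps = sqrt(0.07582758) ≈ 0.2753681 ≈ 0.27537.

0.27537


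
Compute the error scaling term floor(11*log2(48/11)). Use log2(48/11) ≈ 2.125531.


log2(n/k) = log2(48/11) ≈ 2.125531.
k*log2(n/k) ≈ 11*2.125531 = 23.380841.
floor(23.380841) = 23.

23


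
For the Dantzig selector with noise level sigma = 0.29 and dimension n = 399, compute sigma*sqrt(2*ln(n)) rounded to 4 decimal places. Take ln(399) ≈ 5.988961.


ln(399) ≈ 5.988961.
2*ln(n) ≈ 11.977922.
sqrt(2*ln(n)) ≈ sqrt(11.977922) ≈ 3.460913.
threshold ≈ 0.29*3.460913 = 1.00366477 ≈ 1.0037.

1.0037


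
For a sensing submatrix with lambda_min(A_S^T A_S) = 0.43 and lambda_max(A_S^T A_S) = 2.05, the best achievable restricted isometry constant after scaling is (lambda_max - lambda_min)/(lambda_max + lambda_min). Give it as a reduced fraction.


lambda_max - lambda_min = 2.05 - 0.43 = 1.62.
lambda_max + lambda_min = 2.05 + 0.43 = 2.48.
delta = 1.62/2.48 = 162/248 = 81/124.

81/124


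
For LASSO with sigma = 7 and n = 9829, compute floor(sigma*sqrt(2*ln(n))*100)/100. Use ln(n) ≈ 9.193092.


ln(9829) ≈ 9.193092.
2*ln(n) ≈ 18.386184.
sqrt(2*ln(n)) ≈ sqrt(18.386184) ≈ 4.287911.
lambda ≈ 7*4.287911 = 30.015377.
floor(lambda*100)/100 = 30.01.

30.01


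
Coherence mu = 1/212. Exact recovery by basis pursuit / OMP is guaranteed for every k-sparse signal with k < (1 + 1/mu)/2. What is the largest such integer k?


1/mu = 212.
1 + 1/mu = 213.
(1 + 1/mu)/2 = 106.5 is not an integer, so k_max = floor(106.5) = 106.

106


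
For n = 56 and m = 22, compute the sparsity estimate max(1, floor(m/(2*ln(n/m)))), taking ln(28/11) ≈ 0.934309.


n/m = 56/22 = 28/11.
ln(n/m) ≈ 0.934309.
2*ln(n/m) ≈ 1.868618.
m/(2*ln(n/m)) ≈ 22/1.868618 ≈ 11.7734.
floor = 11.
k_max = max(1, 11) = 11.

11


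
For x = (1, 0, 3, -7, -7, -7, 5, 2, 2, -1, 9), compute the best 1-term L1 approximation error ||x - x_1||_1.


Sorted |x_i| descending: [9, 7, 7, 7, 5, 3, 2, 2, 1, 1, 0]
Keep top 1: [9]
Tail entries: [7, 7, 7, 5, 3, 2, 2, 1, 1, 0]
L1 error = sum of tail = 35.

35


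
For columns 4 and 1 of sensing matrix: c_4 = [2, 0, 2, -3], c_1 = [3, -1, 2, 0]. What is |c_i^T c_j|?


Inner product: 2*3 + 0*-1 + 2*2 + -3*0
Products: [6, 0, 4, 0]
Sum = 10.
|dot| = 10.

10


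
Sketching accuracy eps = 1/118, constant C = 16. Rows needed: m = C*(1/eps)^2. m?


1/eps = 118.
(1/eps)^2 = 13924.
m = 16*13924 = 222784.

222784


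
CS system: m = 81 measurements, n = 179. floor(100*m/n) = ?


100*m/n = 100*81/179 ≈ 45.2514.
floor = 45.

45


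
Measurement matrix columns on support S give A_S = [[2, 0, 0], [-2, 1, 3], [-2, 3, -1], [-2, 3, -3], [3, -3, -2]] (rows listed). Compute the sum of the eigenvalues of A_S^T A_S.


Sum of eigenvalues of A_S^T A_S = trace(A_S^T A_S) = sum of squared column norms of A_S.
A_S^T A_S diagonal: [25, 28, 23].
trace = 25 + 28 + 23 = 76.

76


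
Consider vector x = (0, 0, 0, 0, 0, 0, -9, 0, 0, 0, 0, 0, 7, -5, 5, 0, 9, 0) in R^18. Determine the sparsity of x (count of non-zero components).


Non-zero positions: [6, 12, 13, 14, 16].
Sparsity = 5.

5


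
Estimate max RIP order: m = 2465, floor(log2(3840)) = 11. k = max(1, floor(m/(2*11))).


floor(log2(3840)) = 11.
2*11 = 22.
m/(2*floor(log2(n))) = 2465/22 ≈ 112.0455.
floor = 112.
k = max(1, 112) = 112.

112


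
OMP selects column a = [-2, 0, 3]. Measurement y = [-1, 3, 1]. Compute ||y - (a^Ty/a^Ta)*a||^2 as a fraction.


a^T a = 13.
a^T y = 5.
coeff = 5/13 = 5/13.
||r||^2 = 118/13.

118/13


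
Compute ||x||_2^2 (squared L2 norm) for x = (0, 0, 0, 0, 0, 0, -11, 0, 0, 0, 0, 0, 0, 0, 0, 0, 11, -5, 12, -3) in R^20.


Non-zero entries: [(6, -11), (16, 11), (17, -5), (18, 12), (19, -3)]
Squares: [121, 121, 25, 144, 9]
||x||_2^2 = sum = 420.

420


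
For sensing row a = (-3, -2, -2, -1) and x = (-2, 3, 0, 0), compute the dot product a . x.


Non-zero terms: ['-3*-2', '-2*3']
Products: [6, -6]
y = sum = 0.

0


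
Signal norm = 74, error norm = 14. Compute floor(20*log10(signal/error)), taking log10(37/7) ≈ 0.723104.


||x||/||e|| = 74/14 = 37/7.
log10(37/7) ≈ 0.723104.
20*log10(||x||/||e||) ≈ 20*0.723104 = 14.46208.
floor(14.46208) = 14.

14


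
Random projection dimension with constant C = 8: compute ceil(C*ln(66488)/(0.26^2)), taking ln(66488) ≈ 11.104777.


ln(66488) ≈ 11.104777.
eps^2 = 0.26^2 = 0.0676.
C*ln(N)/eps^2 ≈ 8*11.104777/0.0676 ≈ 1314.1748.
m = ceil(1314.1748) = 1315.

1315


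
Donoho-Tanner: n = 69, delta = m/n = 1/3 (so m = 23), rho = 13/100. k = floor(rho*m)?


m = 1/3*69 = 23.
rho = 13/100.
rho*m = 13/100*23 = 2.99.
k = floor(2.99) = 2.

2


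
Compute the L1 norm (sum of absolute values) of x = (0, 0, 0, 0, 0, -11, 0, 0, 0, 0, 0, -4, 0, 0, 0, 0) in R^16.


Non-zero entries: [(5, -11), (11, -4)]
Absolute values: [11, 4]
||x||_1 = sum = 15.

15


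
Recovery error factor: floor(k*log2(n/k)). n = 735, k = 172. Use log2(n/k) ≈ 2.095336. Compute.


log2(n/k) = log2(735/172) ≈ 2.095336.
k*log2(n/k) ≈ 172*2.095336 = 360.397792.
floor(360.397792) = 360.

360


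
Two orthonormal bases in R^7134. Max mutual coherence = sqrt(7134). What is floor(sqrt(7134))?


84^2 = 7056 <= 7134 < 7225 = 85^2, so 84 <= sqrt(7134) < 85.
floor(sqrt(7134)) = 84.

84


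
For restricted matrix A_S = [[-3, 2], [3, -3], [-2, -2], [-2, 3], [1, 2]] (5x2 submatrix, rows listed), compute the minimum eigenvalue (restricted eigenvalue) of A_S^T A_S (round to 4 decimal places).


A_S^T A_S = [[27, -15], [-15, 30]].
trace = 57.
det = 585.
disc = trace^2 - 4*det = 3249 - 4*585 = 909.
sqrt(909) ≈ 30.149627.
lam_min = (57 - sqrt(909))/2 ≈ (57 - 30.149627)/2 = 13.4251865 ≈ 13.4252.

13.4252


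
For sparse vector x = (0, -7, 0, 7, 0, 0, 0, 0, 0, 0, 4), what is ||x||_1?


Non-zero entries: [(1, -7), (3, 7), (10, 4)]
Absolute values: [7, 7, 4]
||x||_1 = sum = 18.

18


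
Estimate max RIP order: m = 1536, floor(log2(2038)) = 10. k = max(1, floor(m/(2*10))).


floor(log2(2038)) = 10.
2*10 = 20.
m/(2*floor(log2(n))) = 1536/20 ≈ 76.8.
floor = 76.
k = max(1, 76) = 76.

76


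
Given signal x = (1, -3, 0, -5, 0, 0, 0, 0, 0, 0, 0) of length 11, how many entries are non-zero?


Non-zero positions: [0, 1, 3].
Sparsity = 3.

3


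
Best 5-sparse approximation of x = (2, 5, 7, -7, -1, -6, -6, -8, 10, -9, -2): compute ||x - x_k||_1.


Sorted |x_i| descending: [10, 9, 8, 7, 7, 6, 6, 5, 2, 2, 1]
Keep top 5: [10, 9, 8, 7, 7]
Tail entries: [6, 6, 5, 2, 2, 1]
L1 error = sum of tail = 22.

22


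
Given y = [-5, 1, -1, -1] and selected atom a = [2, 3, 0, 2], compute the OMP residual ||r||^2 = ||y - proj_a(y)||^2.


a^T a = 17.
a^T y = -9.
coeff = -9/17 = -9/17.
||r||^2 = 395/17.

395/17


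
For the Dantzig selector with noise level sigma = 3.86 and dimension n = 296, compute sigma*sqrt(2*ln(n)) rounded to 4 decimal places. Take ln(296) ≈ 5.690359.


ln(296) ≈ 5.690359.
2*ln(n) ≈ 11.380718.
sqrt(2*ln(n)) ≈ sqrt(11.380718) ≈ 3.373532.
threshold ≈ 3.86*3.373532 = 13.02183352 ≈ 13.0218.

13.0218


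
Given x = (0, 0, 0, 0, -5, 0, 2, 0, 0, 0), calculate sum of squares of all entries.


Non-zero entries: [(4, -5), (6, 2)]
Squares: [25, 4]
||x||_2^2 = sum = 29.

29


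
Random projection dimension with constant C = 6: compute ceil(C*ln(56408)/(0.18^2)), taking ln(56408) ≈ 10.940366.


ln(56408) ≈ 10.940366.
eps^2 = 0.18^2 = 0.0324.
C*ln(N)/eps^2 ≈ 6*10.940366/0.0324 ≈ 2025.9937.
m = ceil(2025.9937) = 2026.

2026


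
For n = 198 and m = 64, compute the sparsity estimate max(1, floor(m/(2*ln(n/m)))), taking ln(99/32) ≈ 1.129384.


n/m = 198/64 = 99/32.
ln(n/m) ≈ 1.129384.
2*ln(n/m) ≈ 2.258768.
m/(2*ln(n/m)) ≈ 64/2.258768 ≈ 28.334.
floor = 28.
k_max = max(1, 28) = 28.

28


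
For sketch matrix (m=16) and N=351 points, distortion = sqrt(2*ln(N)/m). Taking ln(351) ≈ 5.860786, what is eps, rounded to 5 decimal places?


ln(351) ≈ 5.860786.
2*ln(N)/m ≈ 2*5.860786/16 ≈ 0.73259825.
eps = sqrt(0.73259825) ≈ 0.8559195 ≈ 0.85592.

0.85592


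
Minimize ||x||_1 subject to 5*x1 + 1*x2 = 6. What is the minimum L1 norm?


Axis intercepts:
  x1 = 6/5, x2 = 0: L1 = 6/5
  x1 = 0, x2 = 6: L1 = 6
x* = (6/5, 0)
||x*||_1 = 6/5.

6/5


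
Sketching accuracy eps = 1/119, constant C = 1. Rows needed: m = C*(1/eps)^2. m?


1/eps = 119.
(1/eps)^2 = 14161.
m = 1*14161 = 14161.

14161


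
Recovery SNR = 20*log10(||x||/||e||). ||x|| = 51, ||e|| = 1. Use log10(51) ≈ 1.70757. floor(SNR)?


||x||/||e|| = 51/1 = 51.
log10(51) ≈ 1.70757.
20*log10(||x||/||e||) ≈ 20*1.70757 = 34.1514.
floor(34.1514) = 34.

34


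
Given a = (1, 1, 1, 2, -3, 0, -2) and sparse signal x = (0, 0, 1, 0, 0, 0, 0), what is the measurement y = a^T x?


Non-zero terms: ['1*1']
Products: [1]
y = sum = 1.

1


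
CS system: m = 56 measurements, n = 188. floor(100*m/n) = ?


100*m/n = 100*56/188 ≈ 29.7872.
floor = 29.

29


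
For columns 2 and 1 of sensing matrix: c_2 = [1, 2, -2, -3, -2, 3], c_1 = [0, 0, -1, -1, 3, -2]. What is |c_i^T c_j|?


Inner product: 1*0 + 2*0 + -2*-1 + -3*-1 + -2*3 + 3*-2
Products: [0, 0, 2, 3, -6, -6]
Sum = -7.
|dot| = 7.

7


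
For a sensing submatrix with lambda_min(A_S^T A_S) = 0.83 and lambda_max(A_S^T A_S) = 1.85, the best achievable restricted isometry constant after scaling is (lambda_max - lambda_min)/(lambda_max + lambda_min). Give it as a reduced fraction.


lambda_max - lambda_min = 1.85 - 0.83 = 1.02.
lambda_max + lambda_min = 1.85 + 0.83 = 2.68.
delta = 1.02/2.68 = 102/268 = 51/134.

51/134


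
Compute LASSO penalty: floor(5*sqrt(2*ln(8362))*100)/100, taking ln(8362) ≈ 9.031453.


ln(8362) ≈ 9.031453.
2*ln(n) ≈ 18.062906.
sqrt(2*ln(n)) ≈ sqrt(18.062906) ≈ 4.250048.
lambda ≈ 5*4.250048 = 21.25024.
floor(lambda*100)/100 = 21.25.

21.25


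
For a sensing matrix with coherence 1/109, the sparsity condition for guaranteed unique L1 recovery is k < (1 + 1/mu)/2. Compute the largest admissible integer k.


1/mu = 109.
1 + 1/mu = 110.
(1 + 1/mu)/2 = 55 is an integer and the inequality is strict, so k_max = 55 - 1 = 54.

54


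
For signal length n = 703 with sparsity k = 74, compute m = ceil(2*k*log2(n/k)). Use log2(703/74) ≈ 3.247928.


log2(n/k) = log2(703/74) ≈ 3.247928.
2*k*log2(n/k) ≈ 2*74*3.247928 = 480.693344.
m = ceil(480.693344) = 481.

481


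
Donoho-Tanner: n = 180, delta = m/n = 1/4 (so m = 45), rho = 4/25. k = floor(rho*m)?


m = 1/4*180 = 45.
rho = 4/25.
rho*m = 4/25*45 = 7.2.
k = floor(7.2) = 7.

7


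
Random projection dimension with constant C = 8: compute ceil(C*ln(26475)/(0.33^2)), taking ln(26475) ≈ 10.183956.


ln(26475) ≈ 10.183956.
eps^2 = 0.33^2 = 0.1089.
C*ln(N)/eps^2 ≈ 8*10.183956/0.1089 ≈ 748.1327.
m = ceil(748.1327) = 749.

749


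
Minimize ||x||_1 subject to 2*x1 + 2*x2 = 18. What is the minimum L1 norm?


Axis intercepts:
  x1 = 9, x2 = 0: L1 = 9
  x1 = 0, x2 = 9: L1 = 9
x* = (9, 0)
||x*||_1 = 9.

9


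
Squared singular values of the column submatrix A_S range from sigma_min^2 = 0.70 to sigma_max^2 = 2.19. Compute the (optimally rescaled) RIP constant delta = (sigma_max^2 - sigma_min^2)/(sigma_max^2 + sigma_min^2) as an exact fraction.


lambda_max - lambda_min = 2.19 - 0.70 = 1.49.
lambda_max + lambda_min = 2.19 + 0.70 = 2.89.
delta = 1.49/2.89 = 149/289.

149/289


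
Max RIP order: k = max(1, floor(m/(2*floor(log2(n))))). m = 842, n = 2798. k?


floor(log2(2798)) = 11.
2*11 = 22.
m/(2*floor(log2(n))) = 842/22 ≈ 38.2727.
floor = 38.
k = max(1, 38) = 38.

38


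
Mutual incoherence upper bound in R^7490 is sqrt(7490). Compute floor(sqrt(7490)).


86^2 = 7396 <= 7490 < 7569 = 87^2, so 86 <= sqrt(7490) < 87.
floor(sqrt(7490)) = 86.

86


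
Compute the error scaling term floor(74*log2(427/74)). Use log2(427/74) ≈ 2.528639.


log2(n/k) = log2(427/74) ≈ 2.528639.
k*log2(n/k) ≈ 74*2.528639 = 187.119286.
floor(187.119286) = 187.

187


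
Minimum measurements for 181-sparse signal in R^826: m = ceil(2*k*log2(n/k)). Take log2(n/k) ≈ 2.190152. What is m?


log2(n/k) = log2(826/181) ≈ 2.190152.
2*k*log2(n/k) ≈ 2*181*2.190152 = 792.835024.
m = ceil(792.835024) = 793.

793


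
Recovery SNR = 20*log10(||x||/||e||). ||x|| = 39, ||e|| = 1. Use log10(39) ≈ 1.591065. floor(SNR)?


||x||/||e|| = 39/1 = 39.
log10(39) ≈ 1.591065.
20*log10(||x||/||e||) ≈ 20*1.591065 = 31.8213.
floor(31.8213) = 31.

31


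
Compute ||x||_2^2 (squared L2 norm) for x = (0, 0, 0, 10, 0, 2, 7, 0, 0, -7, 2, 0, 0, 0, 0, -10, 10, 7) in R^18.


Non-zero entries: [(3, 10), (5, 2), (6, 7), (9, -7), (10, 2), (15, -10), (16, 10), (17, 7)]
Squares: [100, 4, 49, 49, 4, 100, 100, 49]
||x||_2^2 = sum = 455.

455


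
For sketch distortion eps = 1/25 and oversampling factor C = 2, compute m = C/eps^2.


1/eps = 25.
(1/eps)^2 = 625.
m = 2*625 = 1250.

1250


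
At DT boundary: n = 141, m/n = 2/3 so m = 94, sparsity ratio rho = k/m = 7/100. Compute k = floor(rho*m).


m = 2/3*141 = 94.
rho = 7/100.
rho*m = 7/100*94 = 6.58.
k = floor(6.58) = 6.

6


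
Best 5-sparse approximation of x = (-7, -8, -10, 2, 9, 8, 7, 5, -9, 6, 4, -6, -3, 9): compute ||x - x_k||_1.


Sorted |x_i| descending: [10, 9, 9, 9, 8, 8, 7, 7, 6, 6, 5, 4, 3, 2]
Keep top 5: [10, 9, 9, 9, 8]
Tail entries: [8, 7, 7, 6, 6, 5, 4, 3, 2]
L1 error = sum of tail = 48.

48


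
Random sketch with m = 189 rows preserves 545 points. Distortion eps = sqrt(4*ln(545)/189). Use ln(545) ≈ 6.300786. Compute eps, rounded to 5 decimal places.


ln(545) ≈ 6.300786.
4*ln(N)/m ≈ 4*6.300786/189 ≈ 0.13334997.
eps = sqrt(0.13334997) ≈ 0.3651712 ≈ 0.36517.

0.36517


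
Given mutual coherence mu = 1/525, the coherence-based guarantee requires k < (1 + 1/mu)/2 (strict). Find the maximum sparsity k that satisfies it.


1/mu = 525.
1 + 1/mu = 526.
(1 + 1/mu)/2 = 263 is an integer and the inequality is strict, so k_max = 263 - 1 = 262.

262


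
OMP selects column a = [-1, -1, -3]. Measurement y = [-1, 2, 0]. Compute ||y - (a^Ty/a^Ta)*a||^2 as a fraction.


a^T a = 11.
a^T y = -1.
coeff = -1/11 = -1/11.
||r||^2 = 54/11.

54/11


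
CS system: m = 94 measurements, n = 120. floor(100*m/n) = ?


100*m/n = 100*94/120 ≈ 78.3333.
floor = 78.

78


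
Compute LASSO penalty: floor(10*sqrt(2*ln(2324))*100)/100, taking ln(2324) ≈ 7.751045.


ln(2324) ≈ 7.751045.
2*ln(n) ≈ 15.50209.
sqrt(2*ln(n)) ≈ sqrt(15.50209) ≈ 3.937269.
lambda ≈ 10*3.937269 = 39.37269.
floor(lambda*100)/100 = 39.37.

39.37


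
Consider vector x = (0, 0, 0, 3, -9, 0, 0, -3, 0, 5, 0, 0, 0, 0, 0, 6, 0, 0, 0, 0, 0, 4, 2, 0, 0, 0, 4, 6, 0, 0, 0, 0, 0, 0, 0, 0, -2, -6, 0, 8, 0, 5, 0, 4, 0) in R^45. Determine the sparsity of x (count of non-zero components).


Non-zero positions: [3, 4, 7, 9, 15, 21, 22, 26, 27, 36, 37, 39, 41, 43].
Sparsity = 14.

14


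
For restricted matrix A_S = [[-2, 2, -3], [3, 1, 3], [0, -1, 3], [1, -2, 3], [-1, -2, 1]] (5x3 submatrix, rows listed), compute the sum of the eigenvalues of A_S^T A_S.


Sum of eigenvalues of A_S^T A_S = trace(A_S^T A_S) = sum of squared column norms of A_S.
A_S^T A_S diagonal: [15, 14, 37].
trace = 15 + 14 + 37 = 66.

66


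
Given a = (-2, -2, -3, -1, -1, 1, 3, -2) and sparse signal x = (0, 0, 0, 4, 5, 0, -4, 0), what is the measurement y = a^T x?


Non-zero terms: ['-1*4', '-1*5', '3*-4']
Products: [-4, -5, -12]
y = sum = -21.

-21


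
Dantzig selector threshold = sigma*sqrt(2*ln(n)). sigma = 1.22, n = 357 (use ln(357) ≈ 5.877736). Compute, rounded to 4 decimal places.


ln(357) ≈ 5.877736.
2*ln(n) ≈ 11.755472.
sqrt(2*ln(n)) ≈ sqrt(11.755472) ≈ 3.428625.
threshold ≈ 1.22*3.428625 = 4.1829225 ≈ 4.1829.

4.1829


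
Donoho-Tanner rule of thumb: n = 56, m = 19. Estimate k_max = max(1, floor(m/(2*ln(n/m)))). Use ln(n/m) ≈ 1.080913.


n/m = 56/19.
ln(n/m) ≈ 1.080913.
2*ln(n/m) ≈ 2.161826.
m/(2*ln(n/m)) ≈ 19/2.161826 ≈ 8.7889.
floor = 8.
k_max = max(1, 8) = 8.

8


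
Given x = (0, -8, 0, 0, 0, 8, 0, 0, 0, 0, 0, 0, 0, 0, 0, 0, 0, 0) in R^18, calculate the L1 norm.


Non-zero entries: [(1, -8), (5, 8)]
Absolute values: [8, 8]
||x||_1 = sum = 16.

16


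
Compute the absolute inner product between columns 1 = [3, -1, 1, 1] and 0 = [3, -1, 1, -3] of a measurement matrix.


Inner product: 3*3 + -1*-1 + 1*1 + 1*-3
Products: [9, 1, 1, -3]
Sum = 8.
|dot| = 8.

8


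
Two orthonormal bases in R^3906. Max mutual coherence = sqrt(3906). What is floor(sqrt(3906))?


62^2 = 3844 <= 3906 < 3969 = 63^2, so 62 <= sqrt(3906) < 63.
floor(sqrt(3906)) = 62.

62


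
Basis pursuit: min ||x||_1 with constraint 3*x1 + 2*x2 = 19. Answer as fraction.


Axis intercepts:
  x1 = 19/3, x2 = 0: L1 = 19/3
  x1 = 0, x2 = 19/2: L1 = 19/2
x* = (19/3, 0)
||x*||_1 = 19/3.

19/3


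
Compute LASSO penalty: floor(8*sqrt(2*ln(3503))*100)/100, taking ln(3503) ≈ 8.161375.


ln(3503) ≈ 8.161375.
2*ln(n) ≈ 16.32275.
sqrt(2*ln(n)) ≈ sqrt(16.32275) ≈ 4.040142.
lambda ≈ 8*4.040142 = 32.321136.
floor(lambda*100)/100 = 32.32.

32.32


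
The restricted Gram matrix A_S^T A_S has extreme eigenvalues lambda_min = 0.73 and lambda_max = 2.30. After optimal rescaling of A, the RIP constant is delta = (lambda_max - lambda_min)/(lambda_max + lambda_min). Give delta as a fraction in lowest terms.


lambda_max - lambda_min = 2.30 - 0.73 = 1.57.
lambda_max + lambda_min = 2.30 + 0.73 = 3.03.
delta = 1.57/3.03 = 157/303.

157/303


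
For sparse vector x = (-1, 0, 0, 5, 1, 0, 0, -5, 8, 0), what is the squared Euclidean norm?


Non-zero entries: [(0, -1), (3, 5), (4, 1), (7, -5), (8, 8)]
Squares: [1, 25, 1, 25, 64]
||x||_2^2 = sum = 116.

116


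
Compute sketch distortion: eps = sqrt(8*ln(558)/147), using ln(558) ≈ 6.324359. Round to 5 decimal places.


ln(558) ≈ 6.324359.
8*ln(N)/m ≈ 8*6.324359/147 ≈ 0.3441828.
eps = sqrt(0.3441828) ≈ 0.5866709 ≈ 0.58667.

0.58667


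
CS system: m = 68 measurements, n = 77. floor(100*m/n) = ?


100*m/n = 100*68/77 ≈ 88.3117.
floor = 88.

88


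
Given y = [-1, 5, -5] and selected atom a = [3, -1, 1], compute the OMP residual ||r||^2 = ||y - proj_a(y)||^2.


a^T a = 11.
a^T y = -13.
coeff = -13/11 = -13/11.
||r||^2 = 392/11.

392/11


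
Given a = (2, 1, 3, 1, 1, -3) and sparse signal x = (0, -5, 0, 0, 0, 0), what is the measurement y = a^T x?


Non-zero terms: ['1*-5']
Products: [-5]
y = sum = -5.

-5


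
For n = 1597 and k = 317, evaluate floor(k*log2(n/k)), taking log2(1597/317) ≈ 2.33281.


log2(n/k) = log2(1597/317) ≈ 2.33281.
k*log2(n/k) ≈ 317*2.33281 = 739.50077.
floor(739.50077) = 739.

739


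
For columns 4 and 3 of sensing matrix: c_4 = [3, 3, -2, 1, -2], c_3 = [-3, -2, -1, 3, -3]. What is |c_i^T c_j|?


Inner product: 3*-3 + 3*-2 + -2*-1 + 1*3 + -2*-3
Products: [-9, -6, 2, 3, 6]
Sum = -4.
|dot| = 4.

4


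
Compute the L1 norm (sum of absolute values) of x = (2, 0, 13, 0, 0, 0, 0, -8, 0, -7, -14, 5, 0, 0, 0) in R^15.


Non-zero entries: [(0, 2), (2, 13), (7, -8), (9, -7), (10, -14), (11, 5)]
Absolute values: [2, 13, 8, 7, 14, 5]
||x||_1 = sum = 49.

49


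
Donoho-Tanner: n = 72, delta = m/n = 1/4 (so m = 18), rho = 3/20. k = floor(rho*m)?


m = 1/4*72 = 18.
rho = 3/20.
rho*m = 3/20*18 = 2.7.
k = floor(2.7) = 2.

2


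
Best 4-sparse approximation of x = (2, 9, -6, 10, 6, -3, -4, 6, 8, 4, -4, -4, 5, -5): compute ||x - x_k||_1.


Sorted |x_i| descending: [10, 9, 8, 6, 6, 6, 5, 5, 4, 4, 4, 4, 3, 2]
Keep top 4: [10, 9, 8, 6]
Tail entries: [6, 6, 5, 5, 4, 4, 4, 4, 3, 2]
L1 error = sum of tail = 43.

43


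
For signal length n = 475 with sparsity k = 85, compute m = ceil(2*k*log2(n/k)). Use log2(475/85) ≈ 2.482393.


log2(n/k) = log2(475/85) ≈ 2.482393.
2*k*log2(n/k) ≈ 2*85*2.482393 = 422.00681.
m = ceil(422.00681) = 423.

423


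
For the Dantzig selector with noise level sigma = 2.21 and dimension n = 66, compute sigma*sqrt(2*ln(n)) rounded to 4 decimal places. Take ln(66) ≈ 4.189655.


ln(66) ≈ 4.189655.
2*ln(n) ≈ 8.37931.
sqrt(2*ln(n)) ≈ sqrt(8.37931) ≈ 2.894704.
threshold ≈ 2.21*2.894704 = 6.39729584 ≈ 6.3973.

6.3973


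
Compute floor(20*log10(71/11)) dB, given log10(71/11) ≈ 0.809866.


||x||/||e|| = 71/11.
log10(71/11) ≈ 0.809866.
20*log10(||x||/||e||) ≈ 20*0.809866 = 16.19732.
floor(16.19732) = 16.

16


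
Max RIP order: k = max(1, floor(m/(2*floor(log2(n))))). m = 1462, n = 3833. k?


floor(log2(3833)) = 11.
2*11 = 22.
m/(2*floor(log2(n))) = 1462/22 ≈ 66.4545.
floor = 66.
k = max(1, 66) = 66.

66


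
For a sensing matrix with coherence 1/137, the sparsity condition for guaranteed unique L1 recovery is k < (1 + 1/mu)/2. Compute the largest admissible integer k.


1/mu = 137.
1 + 1/mu = 138.
(1 + 1/mu)/2 = 69 is an integer and the inequality is strict, so k_max = 69 - 1 = 68.

68


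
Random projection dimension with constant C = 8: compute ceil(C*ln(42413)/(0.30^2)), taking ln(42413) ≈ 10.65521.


ln(42413) ≈ 10.65521.
eps^2 = 0.30^2 = 0.09.
C*ln(N)/eps^2 ≈ 8*10.65521/0.09 ≈ 947.1298.
m = ceil(947.1298) = 948.

948


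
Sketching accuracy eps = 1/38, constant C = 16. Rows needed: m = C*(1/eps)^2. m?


1/eps = 38.
(1/eps)^2 = 1444.
m = 16*1444 = 23104.

23104


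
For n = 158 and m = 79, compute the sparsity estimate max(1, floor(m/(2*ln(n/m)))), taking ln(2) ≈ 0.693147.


n/m = 158/79 = 2.
ln(n/m) ≈ 0.693147.
2*ln(n/m) ≈ 1.386294.
m/(2*ln(n/m)) ≈ 79/1.386294 ≈ 56.9865.
floor = 56.
k_max = max(1, 56) = 56.

56


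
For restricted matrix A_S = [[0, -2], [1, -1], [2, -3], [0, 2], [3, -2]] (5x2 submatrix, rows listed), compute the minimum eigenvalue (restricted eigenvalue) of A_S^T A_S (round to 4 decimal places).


A_S^T A_S = [[14, -13], [-13, 22]].
trace = 36.
det = 139.
disc = trace^2 - 4*det = 1296 - 4*139 = 740.
sqrt(740) ≈ 27.202941.
lam_min = (36 - sqrt(740))/2 ≈ (36 - 27.202941)/2 = 4.3985295 ≈ 4.3985.

4.3985


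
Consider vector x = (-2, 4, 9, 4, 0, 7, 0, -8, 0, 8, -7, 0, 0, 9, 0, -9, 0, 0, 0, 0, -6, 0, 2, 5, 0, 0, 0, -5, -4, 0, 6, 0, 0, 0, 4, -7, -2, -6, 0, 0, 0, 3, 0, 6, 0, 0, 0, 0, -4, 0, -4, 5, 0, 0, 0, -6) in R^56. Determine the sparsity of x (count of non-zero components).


Non-zero positions: [0, 1, 2, 3, 5, 7, 9, 10, 13, 15, 20, 22, 23, 27, 28, 30, 34, 35, 36, 37, 41, 43, 48, 50, 51, 55].
Sparsity = 26.

26


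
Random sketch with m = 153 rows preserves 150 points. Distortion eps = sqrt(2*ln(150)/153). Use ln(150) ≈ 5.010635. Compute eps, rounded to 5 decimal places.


ln(150) ≈ 5.010635.
2*ln(N)/m ≈ 2*5.010635/153 ≈ 0.0654985.
eps = sqrt(0.0654985) ≈ 0.2559267 ≈ 0.25593.

0.25593


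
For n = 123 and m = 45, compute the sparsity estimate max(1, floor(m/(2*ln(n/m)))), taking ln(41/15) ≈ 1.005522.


n/m = 123/45 = 41/15.
ln(n/m) ≈ 1.005522.
2*ln(n/m) ≈ 2.011044.
m/(2*ln(n/m)) ≈ 45/2.011044 ≈ 22.3764.
floor = 22.
k_max = max(1, 22) = 22.

22


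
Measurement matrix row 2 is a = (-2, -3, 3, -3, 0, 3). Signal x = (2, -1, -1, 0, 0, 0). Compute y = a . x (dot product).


Non-zero terms: ['-2*2', '-3*-1', '3*-1']
Products: [-4, 3, -3]
y = sum = -4.

-4


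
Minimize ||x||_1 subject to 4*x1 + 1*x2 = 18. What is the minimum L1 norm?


Axis intercepts:
  x1 = 9/2, x2 = 0: L1 = 9/2
  x1 = 0, x2 = 18: L1 = 18
x* = (9/2, 0)
||x*||_1 = 9/2.

9/2


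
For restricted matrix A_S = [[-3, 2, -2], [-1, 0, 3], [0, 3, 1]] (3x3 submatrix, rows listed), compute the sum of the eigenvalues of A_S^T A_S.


Sum of eigenvalues of A_S^T A_S = trace(A_S^T A_S) = sum of squared column norms of A_S.
A_S^T A_S diagonal: [10, 13, 14].
trace = 10 + 13 + 14 = 37.

37


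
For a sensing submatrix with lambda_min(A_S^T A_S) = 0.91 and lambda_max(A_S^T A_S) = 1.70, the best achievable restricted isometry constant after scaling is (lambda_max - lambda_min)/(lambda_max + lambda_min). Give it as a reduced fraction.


lambda_max - lambda_min = 1.70 - 0.91 = 0.79.
lambda_max + lambda_min = 1.70 + 0.91 = 2.61.
delta = 0.79/2.61 = 79/261.

79/261


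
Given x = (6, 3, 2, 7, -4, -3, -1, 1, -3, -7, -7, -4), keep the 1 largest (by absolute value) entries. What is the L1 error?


Sorted |x_i| descending: [7, 7, 7, 6, 4, 4, 3, 3, 3, 2, 1, 1]
Keep top 1: [7]
Tail entries: [7, 7, 6, 4, 4, 3, 3, 3, 2, 1, 1]
L1 error = sum of tail = 41.

41


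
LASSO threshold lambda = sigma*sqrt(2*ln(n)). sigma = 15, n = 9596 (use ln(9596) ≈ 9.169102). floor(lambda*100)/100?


ln(9596) ≈ 9.169102.
2*ln(n) ≈ 18.338204.
sqrt(2*ln(n)) ≈ sqrt(18.338204) ≈ 4.282313.
lambda ≈ 15*4.282313 = 64.234695.
floor(lambda*100)/100 = 64.23.

64.23


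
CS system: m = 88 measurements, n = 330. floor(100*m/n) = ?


100*m/n = 100*88/330 ≈ 26.6667.
floor = 26.

26


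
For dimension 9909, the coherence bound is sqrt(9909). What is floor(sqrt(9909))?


99^2 = 9801 <= 9909 < 10000 = 100^2, so 99 <= sqrt(9909) < 100.
floor(sqrt(9909)) = 99.

99


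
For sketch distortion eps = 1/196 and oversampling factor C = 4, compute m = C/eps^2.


1/eps = 196.
(1/eps)^2 = 38416.
m = 4*38416 = 153664.

153664


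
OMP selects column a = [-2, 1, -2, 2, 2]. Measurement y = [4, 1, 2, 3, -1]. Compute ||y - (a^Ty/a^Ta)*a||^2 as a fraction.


a^T a = 17.
a^T y = -7.
coeff = -7/17 = -7/17.
||r||^2 = 478/17.

478/17


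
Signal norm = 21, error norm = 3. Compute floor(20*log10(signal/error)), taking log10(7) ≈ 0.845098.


||x||/||e|| = 21/3 = 7.
log10(7) ≈ 0.845098.
20*log10(||x||/||e||) ≈ 20*0.845098 = 16.90196.
floor(16.90196) = 16.

16


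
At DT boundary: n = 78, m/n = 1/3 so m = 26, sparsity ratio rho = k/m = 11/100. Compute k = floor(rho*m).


m = 1/3*78 = 26.
rho = 11/100.
rho*m = 11/100*26 = 2.86.
k = floor(2.86) = 2.

2


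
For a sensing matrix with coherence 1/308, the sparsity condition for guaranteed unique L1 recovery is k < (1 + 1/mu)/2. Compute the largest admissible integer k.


1/mu = 308.
1 + 1/mu = 309.
(1 + 1/mu)/2 = 154.5 is not an integer, so k_max = floor(154.5) = 154.

154
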